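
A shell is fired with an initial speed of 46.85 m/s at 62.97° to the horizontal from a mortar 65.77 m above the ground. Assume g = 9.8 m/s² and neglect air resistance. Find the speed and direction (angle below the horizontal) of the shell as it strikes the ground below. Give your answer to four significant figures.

v_x = 46.85 cos 62.97° = 21.291 m/s (constant).
|v_y| at impact = √((41.733)² + 2×9.8×65.77) = 55.052 m/s.
Speed = √(21.291² + 55.052²) = 59.03 m/s; angle = arctan(55.052/21.291) = 68.86° below horizontal.

59.03 m/s at 68.86° below the horizontal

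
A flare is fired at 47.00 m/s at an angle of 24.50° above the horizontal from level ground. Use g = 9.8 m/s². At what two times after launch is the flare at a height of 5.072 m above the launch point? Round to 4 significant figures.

v_y0 = 47.00 sin 24.50° = 19.491 m/s.
Set y = v_y0 t − ½ g t² = 5.072: 4.900 t² − 19.491 t + 5.072 = 0.
t = [19.491 ± √(379.90 − 99.411)] / 9.8 = (19.491 ± 16.748) / 9.8, giving t = 0.2799 s or t = 3.698 s.
So the flare is at 5.072 m at t = 0.2799 s (rising) and t = 3.698 s (falling).

0.2799 s and 3.698 s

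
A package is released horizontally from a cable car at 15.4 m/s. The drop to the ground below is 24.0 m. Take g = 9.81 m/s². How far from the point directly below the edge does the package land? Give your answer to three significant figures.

34.1 m

Initial vertical velocity is zero, so the fall time comes from h = ½ g t²: t = √(2 × 24.0 / 9.81) = 2.212 s.
Horizontal motion is uniform at 15.4 m/s, so x = 15.4 × 2.212 = 34.1 m.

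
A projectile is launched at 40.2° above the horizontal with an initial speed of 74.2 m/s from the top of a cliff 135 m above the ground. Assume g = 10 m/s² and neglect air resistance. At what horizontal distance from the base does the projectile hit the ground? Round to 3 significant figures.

672 m

Components: v_x = 74.2 cos 40.2° = 56.67 m/s, v_y = 74.2 sin 40.2° = 47.89 m/s.
Vertical: 0 = 135 + 47.89 t − ½(10) t² ⇒ 5.000 t² − 47.89 t − 135 = 0.
t = [47.89 + √(2293 + 2700)] / 10.00 = 11.86 s.
Horizontal: R = v_x · t = 56.67 × 11.86 = 672 m.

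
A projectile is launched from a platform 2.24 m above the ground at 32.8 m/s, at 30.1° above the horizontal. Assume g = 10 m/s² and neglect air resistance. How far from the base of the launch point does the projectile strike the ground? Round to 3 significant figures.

Components: v_x = 32.8 cos 30.1° = 28.38 m/s, v_y = 32.8 sin 30.1° = 16.45 m/s.
Vertical: 0 = 2.24 + 16.45 t − ½(10) t² ⇒ 5.000 t² − 16.45 t − 2.24 = 0.
t = [16.45 + √(270.6 + 44.80)] / 10.00 = 3.421 s.
Horizontal: R = v_x · t = 28.38 × 3.421 = 97.1 m.

97.1 m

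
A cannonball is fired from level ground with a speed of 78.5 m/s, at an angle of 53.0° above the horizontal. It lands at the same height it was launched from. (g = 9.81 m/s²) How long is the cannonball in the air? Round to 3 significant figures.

Vertical component: v_y = 78.5 sin 53.0° = 62.69 m/s.
For a projectile landing at launch height, time of flight is t = 2 v_y / g = 2 × 62.69 / 9.81 = 12.8 s.

12.8 s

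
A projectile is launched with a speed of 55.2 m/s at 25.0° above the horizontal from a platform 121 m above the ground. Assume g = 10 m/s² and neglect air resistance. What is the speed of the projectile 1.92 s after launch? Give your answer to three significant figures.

50.2 m/s

v_x = 55.2 cos 25.0° = 50.03 m/s (constant).
v_y(t) = 55.2 sin 25.0° − g t = 23.33 − 10 × 1.92 = 4.130 m/s.
Speed = √(v_x² + v_y²) = √(2503 + 17.06) = 50.2 m/s.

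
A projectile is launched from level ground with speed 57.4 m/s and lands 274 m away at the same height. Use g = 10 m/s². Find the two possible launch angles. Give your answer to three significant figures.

28.1° and 61.9°

Level-ground range: R = v₀² sin(2θ)/g ⇒ sin 2θ = R g / v₀² = 274×10/57.4² = 0.8316.
2θ = arcsin(0.8316) = 56.26° or 180° − 56.26° = 123.74°.
So θ = 28.1° or θ = 61.9°.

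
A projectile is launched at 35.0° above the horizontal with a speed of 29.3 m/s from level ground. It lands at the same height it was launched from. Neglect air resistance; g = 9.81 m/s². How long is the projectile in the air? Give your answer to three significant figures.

3.43 s

Vertical component: v_y = 29.3 sin 35.0° = 16.81 m/s.
For a projectile landing at launch height, time of flight is t = 2 v_y / g = 2 × 16.81 / 9.81 = 3.43 s.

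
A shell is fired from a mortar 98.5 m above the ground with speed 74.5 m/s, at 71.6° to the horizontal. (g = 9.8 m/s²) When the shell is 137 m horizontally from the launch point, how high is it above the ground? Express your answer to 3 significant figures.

344 m

v_x = 74.5 cos 71.6° = 23.52 m/s, v_y0 = 74.5 sin 71.6° = 70.69 m/s.
Time to reach x = 137 m: t = x / v_x = 137 / 23.52 = 5.825 s.
y = 98.5 + v_y0 t − ½ g t² = 98.5 + 70.69×5.825 − 4.900×5.825² = 344 m.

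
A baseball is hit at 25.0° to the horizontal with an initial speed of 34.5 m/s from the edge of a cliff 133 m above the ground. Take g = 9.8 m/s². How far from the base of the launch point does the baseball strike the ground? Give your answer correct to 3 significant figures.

Components: v_x = 34.5 cos 25.0° = 31.27 m/s, v_y = 34.5 sin 25.0° = 14.58 m/s.
Vertical: 0 = 133 + 14.58 t − ½(9.8) t² ⇒ 4.900 t² − 14.58 t − 133 = 0.
t = [14.58 + √(212.6 + 2607)] / 9.800 = 6.906 s.
Horizontal: R = v_x · t = 31.27 × 6.906 = 216 m.

216 m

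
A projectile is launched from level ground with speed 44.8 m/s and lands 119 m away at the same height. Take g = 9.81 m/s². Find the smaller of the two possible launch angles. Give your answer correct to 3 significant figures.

17.8°

Level-ground range: R = v₀² sin(2θ)/g ⇒ sin 2θ = R g / v₀² = 119×9.81/44.8² = 0.5816.
2θ = arcsin(0.5816) = 35.56° or 180° − 35.56° = 144.44°.
So θ = 17.8° or θ = 72.2°.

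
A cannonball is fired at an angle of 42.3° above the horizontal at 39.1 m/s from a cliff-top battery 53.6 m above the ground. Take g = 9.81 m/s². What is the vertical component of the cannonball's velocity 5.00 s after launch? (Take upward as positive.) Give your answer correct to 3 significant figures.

Initial vertical component: v_y0 = 39.1 sin 42.3° = 26.31 m/s.
v_y(t) = v_y0 − g t = 26.31 − 9.81 × 5.00 = -22.7 m/s.

-22.7 m/s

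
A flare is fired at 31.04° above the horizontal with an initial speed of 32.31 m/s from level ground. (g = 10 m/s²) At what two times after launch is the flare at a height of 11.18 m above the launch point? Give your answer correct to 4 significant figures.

v_y0 = 32.31 sin 31.04° = 16.660 m/s.
Set y = v_y0 t − ½ g t² = 11.18: 5.000 t² − 16.660 t + 11.18 = 0.
t = [16.660 ± √(277.56 − 223.60)] / 10 = (16.660 ± 7.3457) / 10, giving t = 0.9314 s or t = 2.401 s.
So the flare is at 11.18 m at t = 0.9314 s (rising) and t = 2.401 s (falling).

0.9314 s and 2.401 s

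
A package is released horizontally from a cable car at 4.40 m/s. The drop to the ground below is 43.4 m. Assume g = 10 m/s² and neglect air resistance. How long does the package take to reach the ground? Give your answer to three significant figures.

The horizontal speed doesn't affect the fall. With v_y0 = 0, h = ½ g t².
t = √(2 × 43.4 / 10) = √8.680 = 2.95 s.

2.95 s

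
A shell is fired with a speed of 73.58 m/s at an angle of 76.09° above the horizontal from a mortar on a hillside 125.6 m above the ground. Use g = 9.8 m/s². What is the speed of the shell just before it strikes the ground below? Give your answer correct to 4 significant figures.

88.75 m/s

v_x = 73.58 cos 76.09° = 17.688 m/s is unchanged throughout.
For the vertical component, v_y² = v_y0² + 2 g h = (71.422)² + 2×9.8×125.6 = 7562.9, so |v_y| = 86.965 m/s.
Impact speed = √(v_x² + v_y²) = √(312.87 + 7562.9) = 88.75 m/s.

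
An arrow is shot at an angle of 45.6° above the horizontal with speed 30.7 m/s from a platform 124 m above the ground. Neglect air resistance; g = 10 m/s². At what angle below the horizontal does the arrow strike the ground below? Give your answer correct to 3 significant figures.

v_x = 30.7 cos 45.6° = 21.48 m/s.
At impact |v_y| = √(v_y0² + 2 g h) = √(21.93² + 2×10×124) = 54.41 m/s.
Angle below horizontal = arctan(|v_y| / v_x) = arctan(54.41 / 21.48) = 68.5°.

68.5°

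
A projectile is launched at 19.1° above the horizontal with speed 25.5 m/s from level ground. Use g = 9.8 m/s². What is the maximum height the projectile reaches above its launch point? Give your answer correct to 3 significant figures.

3.55 m

Vertical component of launch velocity: v_y = 25.5 sin 19.1° = 8.344 m/s.
At the highest point the vertical velocity is zero, so v_y² = 2 g h_max.
h_max = (8.344)² / (2 × 9.8) = 69.62 / 19.60 = 3.55 m.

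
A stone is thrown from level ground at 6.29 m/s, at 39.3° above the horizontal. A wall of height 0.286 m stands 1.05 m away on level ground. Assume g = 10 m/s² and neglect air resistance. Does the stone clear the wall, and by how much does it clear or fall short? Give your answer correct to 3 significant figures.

Yes — it clears the wall by 0.341 m.

v_x = 6.29 cos 39.3° = 4.867 m/s; v_y0 = 6.29 sin 39.3° = 3.984 m/s.
Time to reach the wall: t = 1.05 / 4.867 = 0.2157 s.
Height at that point: y = 3.984×0.2157 − 5.000×0.2157² = 0.6267 m.
That is 0.6267 − 0.286 = 0.341 m above the top of the wall, so the stone clears it.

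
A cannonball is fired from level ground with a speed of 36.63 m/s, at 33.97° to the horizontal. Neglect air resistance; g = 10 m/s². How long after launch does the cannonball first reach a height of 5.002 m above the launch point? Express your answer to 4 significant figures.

v_y0 = 36.63 sin 33.97° = 20.467 m/s.
Set y = v_y0 t − ½ g t² = 5.002: 5.000 t² − 20.467 t + 5.002 = 0.
t = [20.467 ± √(418.90 − 100.04)] / 10 = (20.467 ± 17.857) / 10, giving t = 0.2610 s or t = 3.832 s.
The cannonball is on the way up at the first time, so t = 0.2610 s.

0.2610 s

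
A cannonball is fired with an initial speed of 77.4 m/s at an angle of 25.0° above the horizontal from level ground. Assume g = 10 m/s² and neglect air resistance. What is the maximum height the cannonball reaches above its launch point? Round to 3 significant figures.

Vertical component of launch velocity: v_y = 77.4 sin 25.0° = 32.71 m/s.
At the highest point the vertical velocity is zero, so v_y² = 2 g h_max.
h_max = (32.71)² / (2 × 10) = 1070 / 20.00 = 53.5 m.

53.5 m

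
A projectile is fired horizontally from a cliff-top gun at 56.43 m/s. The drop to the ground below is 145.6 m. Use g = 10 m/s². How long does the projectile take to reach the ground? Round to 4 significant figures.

5.396 s

The horizontal speed doesn't affect the fall. With v_y0 = 0, h = ½ g t².
t = √(2 × 145.6 / 10) = √29.120 = 5.396 s.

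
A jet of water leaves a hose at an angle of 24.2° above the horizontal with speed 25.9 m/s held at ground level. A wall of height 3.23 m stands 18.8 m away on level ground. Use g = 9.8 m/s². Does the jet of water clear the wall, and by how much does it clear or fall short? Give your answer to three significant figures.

Yes — it clears the wall by 2.12 m.

v_x = 25.9 cos 24.2° = 23.62 m/s; v_y0 = 25.9 sin 24.2° = 10.62 m/s.
Time to reach the wall: t = 18.8 / 23.62 = 0.7959 s.
Height at that point: y = 10.62×0.7959 − 4.900×0.7959² = 5.349 m.
That is 5.349 − 3.23 = 2.12 m above the top of the wall, so the jet of water clears it.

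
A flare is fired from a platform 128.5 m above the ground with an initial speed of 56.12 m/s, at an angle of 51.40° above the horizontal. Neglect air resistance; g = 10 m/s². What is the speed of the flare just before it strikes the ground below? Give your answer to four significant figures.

v_x = 56.12 cos 51.40° = 35.012 m/s is unchanged throughout.
For the vertical component, v_y² = v_y0² + 2 g h = (43.859)² + 2×10×128.5 = 4493.6, so |v_y| = 67.034 m/s.
Impact speed = √(v_x² + v_y²) = √(1225.8 + 4493.6) = 75.63 m/s.

75.63 m/s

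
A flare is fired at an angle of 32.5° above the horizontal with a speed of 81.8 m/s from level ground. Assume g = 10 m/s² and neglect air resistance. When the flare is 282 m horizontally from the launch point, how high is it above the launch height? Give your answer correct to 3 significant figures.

v_x = 81.8 cos 32.5° = 68.99 m/s, v_y0 = 81.8 sin 32.5° = 43.95 m/s.
Time to reach x = 282 m: t = x / v_x = 282 / 68.99 = 4.088 s.
y = v_y0 t − ½ g t² = 43.95×4.088 − 5.000×4.088² = 96.1 m.

96.1 m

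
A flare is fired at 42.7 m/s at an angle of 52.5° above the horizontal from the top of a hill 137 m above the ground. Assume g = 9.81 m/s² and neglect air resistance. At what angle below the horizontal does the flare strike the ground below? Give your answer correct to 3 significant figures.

67.2°

v_x = 42.7 cos 52.5° = 25.99 m/s.
At impact |v_y| = √(v_y0² + 2 g h) = √(33.88² + 2×9.81×137) = 61.93 m/s.
Angle below horizontal = arctan(|v_y| / v_x) = arctan(61.93 / 25.99) = 67.2°.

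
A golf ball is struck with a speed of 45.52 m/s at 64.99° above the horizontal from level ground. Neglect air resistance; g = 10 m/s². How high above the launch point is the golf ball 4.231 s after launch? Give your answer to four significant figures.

v_y0 = 45.52 sin 64.99° = 41.252 m/s.
y(t) = v_y0 t − ½ g t² = 41.252×4.231 − 5.000×4.231² = 85.03 m.

85.03 m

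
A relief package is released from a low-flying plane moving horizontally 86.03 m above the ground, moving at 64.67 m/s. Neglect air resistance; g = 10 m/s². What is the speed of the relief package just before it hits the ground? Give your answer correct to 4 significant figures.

76.83 m/s

Fall time: t = √(2 × 86.03 / 10) = 4.1480 s.
At impact: v_x = 64.67 m/s (unchanged), v_y = g t = 10 × 4.1480 = 41.480 m/s.
Speed = √(v_x² + v_y²) = √(4182.2 + 1720.6) = 76.83 m/s.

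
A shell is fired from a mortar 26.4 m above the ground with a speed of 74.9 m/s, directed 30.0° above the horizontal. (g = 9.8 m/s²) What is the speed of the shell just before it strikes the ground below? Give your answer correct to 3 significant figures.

v_x = 74.9 cos 30.0° = 64.87 m/s is unchanged throughout.
For the vertical component, v_y² = v_y0² + 2 g h = (37.45)² + 2×9.8×26.4 = 1920, so |v_y| = 43.82 m/s.
Impact speed = √(v_x² + v_y²) = √(4208 + 1920) = 78.3 m/s.

78.3 m/s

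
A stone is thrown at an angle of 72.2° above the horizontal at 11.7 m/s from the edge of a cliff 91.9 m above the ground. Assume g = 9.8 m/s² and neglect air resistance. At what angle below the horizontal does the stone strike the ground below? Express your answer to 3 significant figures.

v_x = 11.7 cos 72.2° = 3.577 m/s.
At impact |v_y| = √(v_y0² + 2 g h) = √(11.14² + 2×9.8×91.9) = 43.88 m/s.
Angle below horizontal = arctan(|v_y| / v_x) = arctan(43.88 / 3.577) = 85.3°.

85.3°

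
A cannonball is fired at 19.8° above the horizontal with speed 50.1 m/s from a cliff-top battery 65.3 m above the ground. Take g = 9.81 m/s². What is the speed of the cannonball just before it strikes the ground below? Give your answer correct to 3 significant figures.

v_x = 50.1 cos 19.8° = 47.14 m/s is unchanged throughout.
For the vertical component, v_y² = v_y0² + 2 g h = (16.97)² + 2×9.81×65.3 = 1569, so |v_y| = 39.61 m/s.
Impact speed = √(v_x² + v_y²) = √(2222 + 1569) = 61.6 m/s.

61.6 m/s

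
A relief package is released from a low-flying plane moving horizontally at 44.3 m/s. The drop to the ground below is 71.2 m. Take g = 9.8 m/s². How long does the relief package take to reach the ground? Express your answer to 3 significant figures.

The horizontal speed doesn't affect the fall. With v_y0 = 0, h = ½ g t².
t = √(2 × 71.2 / 9.8) = √14.53 = 3.81 s.

3.81 s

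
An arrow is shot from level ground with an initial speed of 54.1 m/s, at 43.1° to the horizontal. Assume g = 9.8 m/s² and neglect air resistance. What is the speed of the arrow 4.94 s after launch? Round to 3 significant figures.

v_x = 54.1 cos 43.1° = 39.50 m/s (constant).
v_y(t) = 54.1 sin 43.1° − g t = 36.97 − 9.8 × 4.94 = -11.44 m/s.
Speed = √(v_x² + v_y²) = √(1560 + 130.9) = 41.1 m/s.

41.1 m/s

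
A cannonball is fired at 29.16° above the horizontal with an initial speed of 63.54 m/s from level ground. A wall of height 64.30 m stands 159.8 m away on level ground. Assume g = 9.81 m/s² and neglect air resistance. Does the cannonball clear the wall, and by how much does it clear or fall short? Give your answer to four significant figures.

v_x = 63.54 cos 29.16° = 55.487 m/s; v_y0 = 63.54 sin 29.16° = 30.960 m/s.
Time to reach the wall: t = 159.8 / 55.487 = 2.8800 s.
Height at that point: y = 30.960×2.8800 − 4.905×2.8800² = 48.481 m.
That is 64.30 − 48.481 = 15.82 m below the top of the wall, so the cannonball does not clear it.

No — it falls 15.82 m short of clearing the wall.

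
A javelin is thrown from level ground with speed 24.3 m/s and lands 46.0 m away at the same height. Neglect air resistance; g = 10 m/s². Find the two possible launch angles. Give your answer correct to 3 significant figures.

Level-ground range: R = v₀² sin(2θ)/g ⇒ sin 2θ = R g / v₀² = 46.0×10/24.3² = 0.7790.
2θ = arcsin(0.7790) = 51.17° or 180° − 51.17° = 128.83°.
So θ = 25.6° or θ = 64.4°.

25.6° and 64.4°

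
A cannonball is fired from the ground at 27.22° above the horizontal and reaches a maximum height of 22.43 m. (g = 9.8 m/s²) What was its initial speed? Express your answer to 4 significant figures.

45.84 m/s

At maximum height v_y = 0, so (v₀ sin θ)² = 2 g H.
v₀ sin 27.22° = √(2 × 9.8 × 22.43) = 20.967 m/s.
v₀ = 20.967 / sin 27.22° = 20.967 / 0.4574 = 45.84 m/s.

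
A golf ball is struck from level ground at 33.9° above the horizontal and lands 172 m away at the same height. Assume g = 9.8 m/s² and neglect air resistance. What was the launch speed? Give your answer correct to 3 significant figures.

On level ground, R = v₀² sin(2θ) / g, so v₀ = √(R g / sin 2θ).
sin(2 × 33.9°) = 0.9259.
v₀ = √(172 × 9.8 / 0.9259) = √1820 = 42.7 m/s.

42.7 m/s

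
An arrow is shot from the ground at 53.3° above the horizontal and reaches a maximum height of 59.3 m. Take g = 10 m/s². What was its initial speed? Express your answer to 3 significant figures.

At maximum height v_y = 0, so (v₀ sin θ)² = 2 g H.
v₀ sin 53.3° = √(2 × 10 × 59.3) = 34.44 m/s.
v₀ = 34.44 / sin 53.3° = 34.44 / 0.8018 = 43.0 m/s.

43.0 m/s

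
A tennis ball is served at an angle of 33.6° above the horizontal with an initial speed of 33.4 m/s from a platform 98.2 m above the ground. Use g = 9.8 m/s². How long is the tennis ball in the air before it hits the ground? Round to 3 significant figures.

Vertical component: v_y = 33.4 sin 33.6° = 18.48 m/s.
Taking up as positive with launch at y = 98.2 m, landing at y = 0: 0 = 98.2 + 18.48 t − ½(9.8) t².
Solving 4.900 t² − 18.48 t − 98.2 = 0 gives t = [18.48 + √(18.48² + 4·4.900·98.2)] / 9.800 = 6.74 s.

6.74 s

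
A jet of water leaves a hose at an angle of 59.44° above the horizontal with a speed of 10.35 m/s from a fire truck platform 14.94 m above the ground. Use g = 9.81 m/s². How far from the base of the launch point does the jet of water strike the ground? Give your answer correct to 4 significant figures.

15.13 m

Components: v_x = 10.35 cos 59.44° = 5.2624 m/s, v_y = 10.35 sin 59.44° = 8.9124 m/s.
Vertical: 0 = 14.94 + 8.9124 t − ½(9.81) t² ⇒ 4.905 t² − 8.9124 t − 14.94 = 0.
t = [8.9124 + √(79.431 + 293.12)] / 9.810 = 2.8760 s.
Horizontal: R = v_x · t = 5.2624 × 2.8760 = 15.13 m.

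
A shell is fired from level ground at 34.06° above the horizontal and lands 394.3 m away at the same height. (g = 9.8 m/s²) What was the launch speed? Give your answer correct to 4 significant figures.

On level ground, R = v₀² sin(2θ) / g, so v₀ = √(R g / sin 2θ).
sin(2 × 34.06°) = 0.9280.
v₀ = √(394.3 × 9.8 / 0.9280) = √4163.9 = 64.53 m/s.

64.53 m/s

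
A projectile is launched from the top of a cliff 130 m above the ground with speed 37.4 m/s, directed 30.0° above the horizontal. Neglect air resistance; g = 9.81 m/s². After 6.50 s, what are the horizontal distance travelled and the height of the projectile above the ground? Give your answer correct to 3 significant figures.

x = 211 m, y = 44.3 m

v_x = 37.4 cos 30.0° = 32.39 m/s; v_y0 = 37.4 sin 30.0° = 18.70 m/s.
x = v_x t = 32.39 × 6.50 = 211 m.
y = 130 + v_y0 t − ½ g t² = 44.3 m.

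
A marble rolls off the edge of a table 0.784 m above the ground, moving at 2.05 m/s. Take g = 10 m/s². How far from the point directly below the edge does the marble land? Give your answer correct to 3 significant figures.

Initial vertical velocity is zero, so the fall time comes from h = ½ g t²: t = √(2 × 0.784 / 10) = 0.3960 s.
Horizontal motion is uniform at 2.05 m/s, so x = 2.05 × 0.3960 = 0.812 m.

0.812 m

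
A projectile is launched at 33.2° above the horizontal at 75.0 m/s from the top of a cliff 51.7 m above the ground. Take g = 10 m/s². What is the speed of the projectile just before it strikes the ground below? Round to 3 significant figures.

81.6 m/s

v_x = 75.0 cos 33.2° = 62.76 m/s is unchanged throughout.
For the vertical component, v_y² = v_y0² + 2 g h = (41.07)² + 2×10×51.7 = 2721, so |v_y| = 52.16 m/s.
Impact speed = √(v_x² + v_y²) = √(3939 + 2721) = 81.6 m/s.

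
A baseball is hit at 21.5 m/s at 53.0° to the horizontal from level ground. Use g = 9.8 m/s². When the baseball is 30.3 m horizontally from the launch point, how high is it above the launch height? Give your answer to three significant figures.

13.3 m

v_x = 21.5 cos 53.0° = 12.94 m/s, v_y0 = 21.5 sin 53.0° = 17.17 m/s.
Time to reach x = 30.3 m: t = x / v_x = 30.3 / 12.94 = 2.342 s.
y = v_y0 t − ½ g t² = 17.17×2.342 − 4.900×2.342² = 13.3 m.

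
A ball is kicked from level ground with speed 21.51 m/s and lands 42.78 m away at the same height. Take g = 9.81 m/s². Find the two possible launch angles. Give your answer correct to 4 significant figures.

32.55° and 57.45°

Level-ground range: R = v₀² sin(2θ)/g ⇒ sin 2θ = R g / v₀² = 42.78×9.81/21.51² = 0.9070.
2θ = arcsin(0.9070) = 65.094° or 180° − 65.094° = 114.906°.
So θ = 32.55° or θ = 57.45°.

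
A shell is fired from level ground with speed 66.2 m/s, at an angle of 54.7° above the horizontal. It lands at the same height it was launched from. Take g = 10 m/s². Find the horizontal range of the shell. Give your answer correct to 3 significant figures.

For level ground, R = v₀² sin(2θ) / g.
sin(2 × 54.7°) = sin 109.4° = 0.9432.
R = (66.2)² × 0.9432 / 10 = 413 m.

413 m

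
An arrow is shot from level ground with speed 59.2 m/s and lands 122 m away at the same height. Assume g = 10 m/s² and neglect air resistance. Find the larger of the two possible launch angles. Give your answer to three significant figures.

79.8°

Level-ground range: R = v₀² sin(2θ)/g ⇒ sin 2θ = R g / v₀² = 122×10/59.2² = 0.3481.
2θ = arcsin(0.3481) = 20.37° or 180° − 20.37° = 159.63°.
So θ = 10.2° or θ = 79.8°.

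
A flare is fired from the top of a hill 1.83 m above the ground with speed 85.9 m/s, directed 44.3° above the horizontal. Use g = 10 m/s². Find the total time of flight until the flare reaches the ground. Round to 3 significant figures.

Vertical component: v_y = 85.9 sin 44.3° = 59.99 m/s.
Taking up as positive with launch at y = 1.83 m, landing at y = 0: 0 = 1.83 + 59.99 t − ½(10) t².
Solving 5.000 t² − 59.99 t − 1.83 = 0 gives t = [59.99 + √(59.99² + 4·5.000·1.83)] / 10.00 = 12.0 s.

12.0 s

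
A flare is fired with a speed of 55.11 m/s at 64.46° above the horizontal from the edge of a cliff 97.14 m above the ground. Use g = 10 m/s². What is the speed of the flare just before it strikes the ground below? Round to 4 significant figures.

70.57 m/s

v_x = 55.11 cos 64.46° = 23.760 m/s is unchanged throughout.
For the vertical component, v_y² = v_y0² + 2 g h = (49.725)² + 2×10×97.14 = 4415.4, so |v_y| = 66.448 m/s.
Impact speed = √(v_x² + v_y²) = √(564.54 + 4415.4) = 70.57 m/s.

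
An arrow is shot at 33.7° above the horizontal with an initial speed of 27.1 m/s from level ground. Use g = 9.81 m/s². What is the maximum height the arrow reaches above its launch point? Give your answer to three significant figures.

Vertical component of launch velocity: v_y = 27.1 sin 33.7° = 15.04 m/s.
At the highest point the vertical velocity is zero, so v_y² = 2 g h_max.
h_max = (15.04)² / (2 × 9.81) = 226.2 / 19.62 = 11.5 m.

11.5 m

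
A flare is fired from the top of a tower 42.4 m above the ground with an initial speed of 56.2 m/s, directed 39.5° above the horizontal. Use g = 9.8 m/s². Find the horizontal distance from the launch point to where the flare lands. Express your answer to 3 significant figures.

361 m

Components: v_x = 56.2 cos 39.5° = 43.37 m/s, v_y = 56.2 sin 39.5° = 35.75 m/s.
Vertical: 0 = 42.4 + 35.75 t − ½(9.8) t² ⇒ 4.900 t² − 35.75 t − 42.4 = 0.
t = [35.75 + √(1278 + 831.0)] / 9.800 = 8.334 s.
Horizontal: R = v_x · t = 43.37 × 8.334 = 361 m.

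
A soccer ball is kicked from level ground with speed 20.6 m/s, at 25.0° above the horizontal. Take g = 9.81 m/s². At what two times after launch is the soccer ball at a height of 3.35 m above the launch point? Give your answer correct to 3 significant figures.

0.564 s and 1.21 s

v_y0 = 20.6 sin 25.0° = 8.706 m/s.
Set y = v_y0 t − ½ g t² = 3.35: 4.905 t² − 8.706 t + 3.35 = 0.
t = [8.706 ± √(75.79 − 65.73)] / 9.81 = (8.706 ± 3.172) / 9.81, giving t = 0.564 s or t = 1.21 s.
So the soccer ball is at 3.35 m at t = 0.564 s (rising) and t = 1.21 s (falling).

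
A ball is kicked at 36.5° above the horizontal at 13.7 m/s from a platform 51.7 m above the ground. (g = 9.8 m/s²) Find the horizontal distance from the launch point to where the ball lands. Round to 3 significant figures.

Components: v_x = 13.7 cos 36.5° = 11.01 m/s, v_y = 13.7 sin 36.5° = 8.149 m/s.
Vertical: 0 = 51.7 + 8.149 t − ½(9.8) t² ⇒ 4.900 t² − 8.149 t − 51.7 = 0.
t = [8.149 + √(66.41 + 1013)] / 9.800 = 4.184 s.
Horizontal: R = v_x · t = 11.01 × 4.184 = 46.1 m.

46.1 m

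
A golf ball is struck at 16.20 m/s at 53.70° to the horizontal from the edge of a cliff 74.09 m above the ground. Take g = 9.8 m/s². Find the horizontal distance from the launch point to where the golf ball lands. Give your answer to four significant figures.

52.20 m

Components: v_x = 16.20 cos 53.70° = 9.5906 m/s, v_y = 16.20 sin 53.70° = 13.056 m/s.
Vertical: 0 = 74.09 + 13.056 t − ½(9.8) t² ⇒ 4.900 t² − 13.056 t − 74.09 = 0.
t = [13.056 + √(170.46 + 1452.2)] / 9.800 = 5.4427 s.
Horizontal: R = v_x · t = 9.5906 × 5.4427 = 52.20 m.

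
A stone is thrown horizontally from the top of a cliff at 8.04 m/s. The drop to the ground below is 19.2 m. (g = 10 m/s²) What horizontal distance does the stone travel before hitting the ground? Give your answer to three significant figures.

Initial vertical velocity is zero, so the fall time comes from h = ½ g t²: t = √(2 × 19.2 / 10) = 1.960 s.
Horizontal motion is uniform at 8.04 m/s, so x = 8.04 × 1.960 = 15.8 m.

15.8 m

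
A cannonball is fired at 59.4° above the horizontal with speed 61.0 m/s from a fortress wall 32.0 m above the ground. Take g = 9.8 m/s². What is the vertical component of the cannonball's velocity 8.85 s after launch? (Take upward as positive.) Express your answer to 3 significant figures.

-34.2 m/s

Initial vertical component: v_y0 = 61.0 sin 59.4° = 52.51 m/s.
v_y(t) = v_y0 − g t = 52.51 − 9.8 × 8.85 = -34.2 m/s.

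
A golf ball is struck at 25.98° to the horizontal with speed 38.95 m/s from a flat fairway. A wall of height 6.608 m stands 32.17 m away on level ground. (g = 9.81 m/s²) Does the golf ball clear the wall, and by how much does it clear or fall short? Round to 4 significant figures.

v_x = 38.95 cos 25.98° = 35.014 m/s; v_y0 = 38.95 sin 25.98° = 17.062 m/s.
Time to reach the wall: t = 32.17 / 35.014 = 0.91878 s.
Height at that point: y = 17.062×0.91878 − 4.905×0.91878² = 11.536 m.
That is 11.536 − 6.608 = 4.928 m above the top of the wall, so the golf ball clears it.

Yes — it clears the wall by 4.928 m.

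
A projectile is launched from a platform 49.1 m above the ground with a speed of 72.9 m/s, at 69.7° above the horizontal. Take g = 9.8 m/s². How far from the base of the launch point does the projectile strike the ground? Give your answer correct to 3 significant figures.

370 m

Components: v_x = 72.9 cos 69.7° = 25.29 m/s, v_y = 72.9 sin 69.7° = 68.37 m/s.
Vertical: 0 = 49.1 + 68.37 t − ½(9.8) t² ⇒ 4.900 t² − 68.37 t − 49.1 = 0.
t = [68.37 + √(4674 + 962.4)] / 9.800 = 14.64 s.
Horizontal: R = v_x · t = 25.29 × 14.64 = 370 m.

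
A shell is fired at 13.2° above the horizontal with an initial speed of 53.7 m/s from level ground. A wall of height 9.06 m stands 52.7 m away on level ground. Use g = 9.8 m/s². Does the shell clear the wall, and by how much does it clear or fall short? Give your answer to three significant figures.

v_x = 53.7 cos 13.2° = 52.28 m/s; v_y0 = 53.7 sin 13.2° = 12.26 m/s.
Time to reach the wall: t = 52.7 / 52.28 = 1.008 s.
Height at that point: y = 12.26×1.008 − 4.900×1.008² = 7.379 m.
That is 9.06 − 7.379 = 1.68 m below the top of the wall, so the shell does not clear it.

No — it falls 1.68 m short of clearing the wall.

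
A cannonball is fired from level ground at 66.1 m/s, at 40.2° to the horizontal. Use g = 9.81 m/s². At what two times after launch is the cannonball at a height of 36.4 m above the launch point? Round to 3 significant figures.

v_y0 = 66.1 sin 40.2° = 42.66 m/s.
Set y = v_y0 t − ½ g t² = 36.4: 4.905 t² − 42.66 t + 36.4 = 0.
t = [42.66 ± √(1820 − 714.2)] / 9.81 = (42.66 ± 33.25) / 9.81, giving t = 0.959 s or t = 7.74 s.
So the cannonball is at 36.4 m at t = 0.959 s (rising) and t = 7.74 s (falling).

0.959 s and 7.74 s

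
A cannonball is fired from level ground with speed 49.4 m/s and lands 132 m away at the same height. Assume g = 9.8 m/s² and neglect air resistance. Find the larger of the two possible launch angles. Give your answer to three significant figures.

74.0°

Level-ground range: R = v₀² sin(2θ)/g ⇒ sin 2θ = R g / v₀² = 132×9.8/49.4² = 0.5301.
2θ = arcsin(0.5301) = 32.01° or 180° − 32.01° = 147.99°.
So θ = 16.0° or θ = 74.0°.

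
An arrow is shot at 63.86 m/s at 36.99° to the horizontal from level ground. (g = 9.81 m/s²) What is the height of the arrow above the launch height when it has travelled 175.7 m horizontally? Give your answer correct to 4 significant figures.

v_x = 63.86 cos 36.99° = 51.008 m/s, v_y0 = 63.86 sin 36.99° = 38.423 m/s.
Time to reach x = 175.7 m: t = x / v_x = 175.7 / 51.008 = 3.4446 s.
y = v_y0 t − ½ g t² = 38.423×3.4446 − 4.905×3.4446² = 74.15 m.

74.15 m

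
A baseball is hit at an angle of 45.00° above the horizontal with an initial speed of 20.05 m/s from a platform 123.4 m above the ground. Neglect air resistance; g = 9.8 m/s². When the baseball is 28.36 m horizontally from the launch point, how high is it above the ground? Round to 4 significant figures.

v_x = 20.05 cos 45.00° = 14.177 m/s, v_y0 = 20.05 sin 45.00° = 14.177 m/s.
Time to reach x = 28.36 m: t = x / v_x = 28.36 / 14.177 = 2.0004 s.
y = 123.4 + v_y0 t − ½ g t² = 123.4 + 14.177×2.0004 − 4.900×2.0004² = 132.2 m.

132.2 m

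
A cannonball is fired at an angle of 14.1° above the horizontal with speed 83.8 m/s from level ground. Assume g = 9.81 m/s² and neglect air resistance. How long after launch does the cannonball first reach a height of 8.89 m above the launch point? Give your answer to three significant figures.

v_y0 = 83.8 sin 14.1° = 20.41 m/s.
Set y = v_y0 t − ½ g t² = 8.89: 4.905 t² − 20.41 t + 8.89 = 0.
t = [20.41 ± √(416.6 − 174.4)] / 9.81 = (20.41 ± 15.56) / 9.81, giving t = 0.494 s or t = 3.67 s.
The cannonball is on the way up at the first time, so t = 0.494 s.

0.494 s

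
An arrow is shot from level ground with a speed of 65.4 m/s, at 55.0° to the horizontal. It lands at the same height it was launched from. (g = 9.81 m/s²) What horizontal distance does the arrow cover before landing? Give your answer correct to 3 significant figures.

Components: v_x = 65.4 cos 55.0° = 37.51 m/s, v_y = 65.4 sin 55.0° = 53.57 m/s.
Time of flight (same landing height): t = 2 v_y / g = 2 × 53.57 / 9.81 = 10.92 s.
Range: R = v_x · t = 37.51 × 10.92 = 410 m.

410 m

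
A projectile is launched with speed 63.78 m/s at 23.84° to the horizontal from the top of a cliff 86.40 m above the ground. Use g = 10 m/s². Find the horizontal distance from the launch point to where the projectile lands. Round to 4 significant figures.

Components: v_x = 63.78 cos 23.84° = 58.338 m/s, v_y = 63.78 sin 23.84° = 25.779 m/s.
Vertical: 0 = 86.40 + 25.779 t − ½(10) t² ⇒ 5.000 t² − 25.779 t − 86.40 = 0.
t = [25.779 + √(664.56 + 1728.0)] / 10.00 = 7.4693 s.
Horizontal: R = v_x · t = 58.338 × 7.4693 = 435.7 m.

435.7 m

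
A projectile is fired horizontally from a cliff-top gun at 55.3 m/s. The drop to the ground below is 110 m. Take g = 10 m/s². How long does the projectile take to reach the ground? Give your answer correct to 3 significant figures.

4.69 s

The horizontal speed doesn't affect the fall. With v_y0 = 0, h = ½ g t².
t = √(2 × 110 / 10) = √22.00 = 4.69 s.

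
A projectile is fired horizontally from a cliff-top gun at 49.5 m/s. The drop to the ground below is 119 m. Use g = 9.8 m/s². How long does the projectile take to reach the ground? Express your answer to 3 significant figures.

4.93 s

The horizontal speed doesn't affect the fall. With v_y0 = 0, h = ½ g t².
t = √(2 × 119 / 9.8) = √24.29 = 4.93 s.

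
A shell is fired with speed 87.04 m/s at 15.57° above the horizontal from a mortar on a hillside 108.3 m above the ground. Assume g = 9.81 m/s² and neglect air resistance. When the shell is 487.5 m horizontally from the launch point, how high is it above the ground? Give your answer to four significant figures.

v_x = 87.04 cos 15.57° = 83.846 m/s, v_y0 = 87.04 sin 15.57° = 23.363 m/s.
Time to reach x = 487.5 m: t = x / v_x = 487.5 / 83.846 = 5.8142 s.
y = 108.3 + v_y0 t − ½ g t² = 108.3 + 23.363×5.8142 − 4.905×5.8142² = 78.32 m.

78.32 m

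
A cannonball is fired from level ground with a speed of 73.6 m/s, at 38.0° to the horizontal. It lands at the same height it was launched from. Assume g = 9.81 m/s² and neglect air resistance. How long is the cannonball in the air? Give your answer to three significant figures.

Vertical component: v_y = 73.6 sin 38.0° = 45.31 m/s.
For a projectile landing at launch height, time of flight is t = 2 v_y / g = 2 × 45.31 / 9.81 = 9.24 s.

9.24 s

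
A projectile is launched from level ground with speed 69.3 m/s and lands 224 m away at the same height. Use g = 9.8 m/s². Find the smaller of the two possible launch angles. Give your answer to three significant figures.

13.6°

Level-ground range: R = v₀² sin(2θ)/g ⇒ sin 2θ = R g / v₀² = 224×9.8/69.3² = 0.4571.
2θ = arcsin(0.4571) = 27.20° or 180° − 27.20° = 152.80°.
So θ = 13.6° or θ = 76.4°.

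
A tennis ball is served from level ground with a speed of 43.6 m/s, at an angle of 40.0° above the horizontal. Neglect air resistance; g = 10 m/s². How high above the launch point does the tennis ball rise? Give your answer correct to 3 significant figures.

39.3 m

Vertical component of launch velocity: v_y = 43.6 sin 40.0° = 28.03 m/s.
At the highest point the vertical velocity is zero, so v_y² = 2 g h_max.
h_max = (28.03)² / (2 × 10) = 785.7 / 20.00 = 39.3 m.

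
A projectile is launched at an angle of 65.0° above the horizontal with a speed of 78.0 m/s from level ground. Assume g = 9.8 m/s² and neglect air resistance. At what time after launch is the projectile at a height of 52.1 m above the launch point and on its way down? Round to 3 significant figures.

v_y0 = 78.0 sin 65.0° = 70.69 m/s.
Set y = v_y0 t − ½ g t² = 52.1: 4.900 t² − 70.69 t + 52.1 = 0.
t = [70.69 ± √(4997 − 1021)] / 9.8 = (70.69 ± 63.06) / 9.8, giving t = 0.779 s or t = 13.6 s.
On the way down corresponds to the larger root: t = 13.6 s.

13.6 s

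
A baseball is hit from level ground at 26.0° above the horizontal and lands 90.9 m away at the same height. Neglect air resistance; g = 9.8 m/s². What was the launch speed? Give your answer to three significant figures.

33.6 m/s

On level ground, R = v₀² sin(2θ) / g, so v₀ = √(R g / sin 2θ).
sin(2 × 26.0°) = 0.7880.
v₀ = √(90.9 × 9.8 / 0.7880) = √1130 = 33.6 m/s.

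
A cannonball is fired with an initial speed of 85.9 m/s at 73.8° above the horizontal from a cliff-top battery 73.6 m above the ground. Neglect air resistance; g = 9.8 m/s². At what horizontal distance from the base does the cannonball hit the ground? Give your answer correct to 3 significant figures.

Components: v_x = 85.9 cos 73.8° = 23.97 m/s, v_y = 85.9 sin 73.8° = 82.49 m/s.
Vertical: 0 = 73.6 + 82.49 t − ½(9.8) t² ⇒ 4.900 t² − 82.49 t − 73.6 = 0.
t = [82.49 + √(6805 + 1443)] / 9.800 = 17.68 s.
Horizontal: R = v_x · t = 23.97 × 17.68 = 424 m.

424 m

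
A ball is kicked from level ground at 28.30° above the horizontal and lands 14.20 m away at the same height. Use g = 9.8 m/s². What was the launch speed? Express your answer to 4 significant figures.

On level ground, R = v₀² sin(2θ) / g, so v₀ = √(R g / sin 2θ).
sin(2 × 28.30°) = 0.8348.
v₀ = √(14.20 × 9.8 / 0.8348) = √166.70 = 12.91 m/s.

12.91 m/s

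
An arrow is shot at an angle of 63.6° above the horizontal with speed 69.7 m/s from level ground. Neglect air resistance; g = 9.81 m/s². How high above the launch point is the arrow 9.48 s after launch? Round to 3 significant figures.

151 m

v_y0 = 69.7 sin 63.6° = 62.43 m/s.
y(t) = v_y0 t − ½ g t² = 62.43×9.48 − 4.905×9.48² = 151 m.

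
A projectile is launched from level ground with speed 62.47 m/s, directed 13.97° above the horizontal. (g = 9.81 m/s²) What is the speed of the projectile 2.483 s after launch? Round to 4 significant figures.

61.33 m/s

v_x = 62.47 cos 13.97° = 60.622 m/s (constant).
v_y(t) = 62.47 sin 13.97° − g t = 15.081 − 9.81 × 2.483 = -9.2772 m/s.
Speed = √(v_x² + v_y²) = √(3675.0 + 86.066) = 61.33 m/s.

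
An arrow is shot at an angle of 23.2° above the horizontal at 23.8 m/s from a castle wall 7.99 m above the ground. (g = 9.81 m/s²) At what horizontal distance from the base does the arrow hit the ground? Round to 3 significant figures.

55.8 m

Components: v_x = 23.8 cos 23.2° = 21.88 m/s, v_y = 23.8 sin 23.2° = 9.376 m/s.
Vertical: 0 = 7.99 + 9.376 t − ½(9.81) t² ⇒ 4.905 t² − 9.376 t − 7.99 = 0.
t = [9.376 + √(87.91 + 156.8)] / 9.810 = 2.550 s.
Horizontal: R = v_x · t = 21.88 × 2.550 = 55.8 m.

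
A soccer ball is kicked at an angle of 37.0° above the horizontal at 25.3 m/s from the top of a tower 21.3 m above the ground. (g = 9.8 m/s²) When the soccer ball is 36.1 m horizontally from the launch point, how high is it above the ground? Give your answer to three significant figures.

v_x = 25.3 cos 37.0° = 20.21 m/s, v_y0 = 25.3 sin 37.0° = 15.23 m/s.
Time to reach x = 36.1 m: t = x / v_x = 36.1 / 20.21 = 1.786 s.
y = 21.3 + v_y0 t − ½ g t² = 21.3 + 15.23×1.786 − 4.900×1.786² = 32.9 m.

32.9 m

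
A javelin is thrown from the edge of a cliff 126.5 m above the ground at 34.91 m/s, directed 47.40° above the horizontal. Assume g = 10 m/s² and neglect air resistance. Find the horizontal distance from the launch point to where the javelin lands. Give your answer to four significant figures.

194.2 m

Components: v_x = 34.91 cos 47.40° = 23.630 m/s, v_y = 34.91 sin 47.40° = 25.697 m/s.
Vertical: 0 = 126.5 + 25.697 t − ½(10) t² ⇒ 5.000 t² − 25.697 t − 126.5 = 0.
t = [25.697 + √(660.34 + 2530.0)] / 10.00 = 8.2180 s.
Horizontal: R = v_x · t = 23.630 × 8.2180 = 194.2 m.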